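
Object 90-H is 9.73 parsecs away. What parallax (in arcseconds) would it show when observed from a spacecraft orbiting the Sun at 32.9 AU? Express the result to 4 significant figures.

3.381 arcsec

p (arcsec) = B (AU) / d (pc).
p = 32.9 / 9.73 = 3.3813 arcsec.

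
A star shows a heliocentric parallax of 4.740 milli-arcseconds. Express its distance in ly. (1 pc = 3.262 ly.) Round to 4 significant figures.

688.2 ly

p = 4.740 milli-arcseconds = 0.004740 arcsec.
d = 1/p = 1/0.004740 = 210.97 pc.
In light-years: 210.97 × 3.262 = 688.18 ly.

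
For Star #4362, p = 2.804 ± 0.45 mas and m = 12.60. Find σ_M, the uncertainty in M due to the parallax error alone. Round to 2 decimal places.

σ_M = 0.35 mag

M = m − 5 log₁₀ d + 5 = m + 5 log₁₀ p + 5, so ∂M/∂p = 5/(p ln 10).
σ_M = (5/ln 10) · (σ_p/p) = 2.1715 × 0.45/2.804 = 2.1715 × 0.16049 = 0.3485.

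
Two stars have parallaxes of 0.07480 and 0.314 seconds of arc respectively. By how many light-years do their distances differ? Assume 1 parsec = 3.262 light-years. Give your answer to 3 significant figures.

33.2 ly

d_A = 1/0.07480″ = 13.369 pc; d_B = 1/0.3140″ = 3.1847 pc.
|d_B − d_A| = |3.1847 − 13.369| = 10.184 pc = 10.184 × 3.262 ly = 33.22 ly.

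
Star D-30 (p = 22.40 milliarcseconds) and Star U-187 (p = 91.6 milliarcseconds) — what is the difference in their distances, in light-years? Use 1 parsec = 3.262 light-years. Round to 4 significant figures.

110.0 ly

d_A = 1/0.02240″ = 44.643 pc; d_B = 1/0.09160″ = 10.917 pc.
|d_B − d_A| = |10.917 − 44.643| = 33.726 pc = 33.726 × 3.262 ly = 110.01 ly.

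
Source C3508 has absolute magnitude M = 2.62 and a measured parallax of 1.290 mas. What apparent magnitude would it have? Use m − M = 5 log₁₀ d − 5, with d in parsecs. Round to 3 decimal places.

m = 12.067

d = 1/p = 1/0.001290″ = 775.19 pc.
m − M = 5 log₁₀ d − 5 = 5 log₁₀(775.19) − 5 = 14.4470 − 5 = 9.4470.
m = M + (m − M) = 2.62 + 9.4470 = 12.067.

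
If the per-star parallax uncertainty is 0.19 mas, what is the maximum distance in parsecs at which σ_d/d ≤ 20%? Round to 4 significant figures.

σ_d/d = σ_p/p, so the condition is σ_p/p ≤ 0.20, i.e. p ≥ σ_p/0.20.
p_min = 0.19/0.20 = 0.95 mas = 0.00095 arcsec.
d_max = 1/p_min = 1/0.00095 = 1052.6 pc.

1053 pc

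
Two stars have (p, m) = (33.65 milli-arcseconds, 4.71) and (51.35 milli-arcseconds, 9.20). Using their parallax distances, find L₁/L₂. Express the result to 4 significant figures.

L₁/L₂ = 145.6

d₁ = 1/p₁ = 1/0.03365″ = 29.718 pc; d₂ = 1/p₂ = 1/0.05135″ = 19.474 pc.
M₁ = m₁ − 5 log₁₀ d₁ + 5 = 4.71 − 7.3651 + 5 = 2.3449.
M₂ = 9.20 − 6.4473 + 5 = 7.7527.
L₁/L₂ = 10^(0.4(M₂ − M₁)) = 10^(0.4 × 5.4078) = 10^2.16312 = 145.59.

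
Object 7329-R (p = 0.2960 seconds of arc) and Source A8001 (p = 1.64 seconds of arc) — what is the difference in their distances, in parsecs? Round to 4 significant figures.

d_A = 1/0.2960″ = 3.3784 pc; d_B = 1/1.640″ = 0.60976 pc.
|d_B − d_A| = |0.60976 − 3.3784| = 2.7686 pc.

2.769 pc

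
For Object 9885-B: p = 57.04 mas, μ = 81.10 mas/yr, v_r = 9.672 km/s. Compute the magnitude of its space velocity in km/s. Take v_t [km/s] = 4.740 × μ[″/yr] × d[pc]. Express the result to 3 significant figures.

d = 1/p = 1/0.05704″ = 17.532 pc.
μ = 81.10 mas/yr = 0.08110 ″/yr.
v_t = 4.740 μ d = 4.740 × 0.08110 × 17.532 = 6.7395 km/s.
v = √(v_r² + v_t²) = √(9.672² + 6.7395²) = √138.968 = 11.788 km/s.

11.8 km/s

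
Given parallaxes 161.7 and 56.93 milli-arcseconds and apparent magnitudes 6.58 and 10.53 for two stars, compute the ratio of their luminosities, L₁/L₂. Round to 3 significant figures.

L₁/L₂ = 4.71

d₁ = 1/p₁ = 1/0.1617″ = 6.1843 pc; d₂ = 1/p₂ = 1/0.05693″ = 17.565 pc.
M₁ = m₁ − 5 log₁₀ d₁ + 5 = 6.58 − 3.9565 + 5 = 7.6235.
M₂ = 10.53 − 6.2232 + 5 = 9.3068.
L₁/L₂ = 10^(0.4(M₂ − M₁)) = 10^(0.4 × 1.6833) = 10^0.67332 = 4.7132.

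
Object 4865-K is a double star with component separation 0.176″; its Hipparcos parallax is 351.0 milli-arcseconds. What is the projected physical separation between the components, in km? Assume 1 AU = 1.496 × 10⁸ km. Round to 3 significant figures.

7.50 × 10^7 km

d = 1/p = 1/0.3510″ = 2.849 pc.
At distance d (pc), an angle of θ arcsec spans θ·d AU: s = 0.176 × 2.849 = 0.50142 AU.
= 0.50142 × 1.496 × 10⁸ km = 7.5012 × 10^7 km.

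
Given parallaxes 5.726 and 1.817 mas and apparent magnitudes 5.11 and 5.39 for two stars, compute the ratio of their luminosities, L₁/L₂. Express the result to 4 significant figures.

d₁ = 1/p₁ = 1/0.005726″ = 174.64 pc; d₂ = 1/p₂ = 1/0.001817″ = 550.36 pc.
M₁ = m₁ − 5 log₁₀ d₁ + 5 = 5.11 − 11.2107 + 5 = -1.1007.
M₂ = 5.39 − 13.7032 + 5 = -3.3132.
L₁/L₂ = 10^(0.4(M₂ − M₁)) = 10^(0.4 × (-2.2125)) = 10^(-0.88500) = 0.13032.

L₁/L₂ = 0.1303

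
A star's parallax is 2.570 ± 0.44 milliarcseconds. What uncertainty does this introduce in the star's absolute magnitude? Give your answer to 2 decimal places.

σ_M = 0.37 mag

M = m − 5 log₁₀ d + 5 = m + 5 log₁₀ p + 5, so ∂M/∂p = 5/(p ln 10).
σ_M = (5/ln 10) · (σ_p/p) = 2.1715 × 0.44/2.570 = 2.1715 × 0.17121 = 0.37178.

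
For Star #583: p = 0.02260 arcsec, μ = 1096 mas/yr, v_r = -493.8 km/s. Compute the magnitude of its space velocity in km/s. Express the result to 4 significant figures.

d = 1/p = 1/0.02260″ = 44.248 pc.
μ = 1096 mas/yr = 1.096 ″/yr.
v_t = 4.740 μ d = 4.740 × 1.096 × 44.248 = 229.87 km/s.
v = √(v_r² + v_t²) = √((-493.8)² + 229.87²) = √296679 = 544.68 km/s.

544.7 km/s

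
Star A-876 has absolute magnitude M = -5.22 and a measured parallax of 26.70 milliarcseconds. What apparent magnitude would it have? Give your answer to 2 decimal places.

d = 1/p = 1/0.02670″ = 37.453 pc.
m − M = 5 log₁₀ d − 5 = 5 log₁₀(37.453) − 5 = 7.8674 − 5 = 2.8674.
m = M + (m − M) = -5.22 + 2.8674 = -2.35.

m = -2.35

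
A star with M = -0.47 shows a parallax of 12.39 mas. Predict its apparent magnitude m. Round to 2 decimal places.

m = 4.06

d = 1/p = 1/0.01239″ = 80.71 pc.
m − M = 5 log₁₀ d − 5 = 5 log₁₀(80.71) − 5 = 9.5346 − 5 = 4.5346.
m = M + (m − M) = -0.47 + 4.5346 = 4.06.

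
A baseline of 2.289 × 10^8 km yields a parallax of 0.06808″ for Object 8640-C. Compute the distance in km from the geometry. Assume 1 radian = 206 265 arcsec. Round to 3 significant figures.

θ = 0.06808″ = 0.06808/206265 = 3.3006 × 10^-7 rad.
d = B/θ = (2.289 × 10^8) / (3.3006 × 10^-7) = 6.9351 × 10^14 km.

6.94 × 10^14 km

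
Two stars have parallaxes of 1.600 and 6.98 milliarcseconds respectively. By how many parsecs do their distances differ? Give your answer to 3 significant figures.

d_A = 1/0.001600″ = 625 pc; d_B = 1/0.006980″ = 143.27 pc.
|d_B − d_A| = |143.27 − 625| = 481.73 pc.

482 pc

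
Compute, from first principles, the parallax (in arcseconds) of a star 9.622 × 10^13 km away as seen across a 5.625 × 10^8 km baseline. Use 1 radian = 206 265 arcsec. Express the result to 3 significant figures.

1.21 arcsec

θ ≈ B/d = (5.625 × 10^8) / (9.622 × 10^13) = 5.8460 × 10^-6 rad.
In arcseconds: 5.8460 × 10^-6 × 206265 = 1.2058″.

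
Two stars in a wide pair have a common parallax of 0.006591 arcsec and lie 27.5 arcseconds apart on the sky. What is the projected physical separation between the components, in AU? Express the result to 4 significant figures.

d = 1/p = 1/0.006591″ = 151.72 pc.
At distance d (pc), an angle of θ arcsec spans θ·d AU: s = 27.5 × 151.72 = 4172.3 AU.

4172 AU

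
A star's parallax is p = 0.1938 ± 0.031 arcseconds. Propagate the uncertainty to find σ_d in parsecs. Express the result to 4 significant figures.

0.8254 pc

d = 1/p, so σ_d = σ_p / p².
σ_d = 0.0310 / (0.1938)² = 0.0310 / 0.037558 = 0.82539 pc.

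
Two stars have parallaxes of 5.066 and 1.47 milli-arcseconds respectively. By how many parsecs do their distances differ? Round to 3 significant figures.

483 pc

d_A = 1/0.005066″ = 197.39 pc; d_B = 1/0.001470″ = 680.27 pc.
|d_B − d_A| = |680.27 − 197.39| = 482.88 pc.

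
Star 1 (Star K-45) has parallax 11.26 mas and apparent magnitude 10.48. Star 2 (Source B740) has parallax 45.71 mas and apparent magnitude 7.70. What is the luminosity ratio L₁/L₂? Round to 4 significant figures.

d₁ = 1/p₁ = 1/0.01126″ = 88.81 pc; d₂ = 1/p₂ = 1/0.04571″ = 21.877 pc.
M₁ = m₁ − 5 log₁₀ d₁ + 5 = 10.48 − 9.7423 + 5 = 5.7377.
M₂ = 7.70 − 6.6999 + 5 = 6.0001.
L₁/L₂ = 10^(0.4(M₂ − M₁)) = 10^(0.4 × 0.2624) = 10^0.10496 = 1.2734.

L₁/L₂ = 1.273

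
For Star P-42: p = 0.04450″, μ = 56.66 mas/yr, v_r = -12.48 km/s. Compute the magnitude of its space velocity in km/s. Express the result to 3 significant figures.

13.9 km/s

d = 1/p = 1/0.04450″ = 22.472 pc.
μ = 56.66 mas/yr = 0.05666 ″/yr.
v_t = 4.740 μ d = 4.740 × 0.05666 × 22.472 = 6.0353 km/s.
v = √(v_r² + v_t²) = √((-12.48)² + 6.0353²) = √192.175 = 13.863 km/s.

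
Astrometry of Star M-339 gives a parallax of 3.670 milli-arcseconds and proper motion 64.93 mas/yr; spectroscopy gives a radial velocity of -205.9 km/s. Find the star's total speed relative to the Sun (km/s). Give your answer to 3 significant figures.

d = 1/p = 1/0.003670″ = 272.48 pc.
μ = 64.93 mas/yr = 0.06493 ″/yr.
v_t = 4.740 μ d = 4.740 × 0.06493 × 272.48 = 83.861 km/s.
v = √(v_r² + v_t²) = √((-205.9)² + 83.861²) = √49427.5 = 222.32 km/s.

222 km/s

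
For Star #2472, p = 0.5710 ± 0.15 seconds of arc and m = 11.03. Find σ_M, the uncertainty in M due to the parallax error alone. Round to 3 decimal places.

M = m − 5 log₁₀ d + 5 = m + 5 log₁₀ p + 5, so ∂M/∂p = 5/(p ln 10).
σ_M = (5/ln 10) · (σ_p/p) = 2.1715 × 0.15/0.5710 = 2.1715 × 0.2627 = 0.57045.

σ_M = 0.570 mag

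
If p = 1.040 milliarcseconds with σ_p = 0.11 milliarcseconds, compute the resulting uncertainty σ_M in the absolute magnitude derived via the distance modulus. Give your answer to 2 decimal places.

σ_M = 0.23 mag

M = m − 5 log₁₀ d + 5 = m + 5 log₁₀ p + 5, so ∂M/∂p = 5/(p ln 10).
σ_M = (5/ln 10) · (σ_p/p) = 2.1715 × 0.11/1.040 = 2.1715 × 0.10577 = 0.22968.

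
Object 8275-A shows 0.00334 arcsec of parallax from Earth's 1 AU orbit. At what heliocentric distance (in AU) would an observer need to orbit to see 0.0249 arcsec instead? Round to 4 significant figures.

Parallax scales linearly with baseline: p ∝ B, so B = p_target / p_Earth × 1 AU.
B = 0.0249 / 0.00334 = 7.4551 AU.

7.455 AU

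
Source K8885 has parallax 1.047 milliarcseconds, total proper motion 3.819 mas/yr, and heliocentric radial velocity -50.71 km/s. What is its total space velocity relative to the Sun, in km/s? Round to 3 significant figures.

53.6 km/s

d = 1/p = 1/0.001047″ = 955.11 pc.
μ = 3.819 mas/yr = 0.003819 ″/yr.
v_t = 4.740 μ d = 4.740 × 0.003819 × 955.11 = 17.289 km/s.
v = √(v_r² + v_t²) = √((-50.71)² + 17.289²) = √2870.41 = 53.576 km/s.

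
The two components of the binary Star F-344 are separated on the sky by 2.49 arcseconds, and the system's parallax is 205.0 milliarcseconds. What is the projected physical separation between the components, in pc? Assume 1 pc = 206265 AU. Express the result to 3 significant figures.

d = 1/p = 1/0.2050″ = 4.878 pc.
At distance d (pc), an angle of θ arcsec spans θ·d AU: s = 2.49 × 4.878 = 12.146 AU.
= 12.146 / 206265 = 5.8885 × 10^-5 pc.

5.89 × 10^-5 pc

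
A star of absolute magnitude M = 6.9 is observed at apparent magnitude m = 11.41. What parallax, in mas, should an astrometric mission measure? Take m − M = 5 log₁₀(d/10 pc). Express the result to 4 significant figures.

12.53 mas

m − M = 11.41 − 6.9 = 4.51.
d = 10^((m−M)/5 + 1) = 10^1.902 = 79.799 pc.
p = 1/d = 1/79.799 = 0.012531 arcsec = 12.531 mas.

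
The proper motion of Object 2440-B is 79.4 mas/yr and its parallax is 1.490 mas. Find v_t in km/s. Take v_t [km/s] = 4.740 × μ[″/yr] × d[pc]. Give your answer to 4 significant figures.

252.6 km/s

d = 1/p = 1/0.001490″ = 671.14 pc.
μ = 79.4 mas/yr = 0.0794 ″/yr.
v_t = 4.74 × μ × d = 4.74 × 0.0794 × 671.14 = 252.59 km/s.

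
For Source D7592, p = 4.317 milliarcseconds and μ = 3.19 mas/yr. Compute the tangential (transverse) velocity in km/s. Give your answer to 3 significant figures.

d = 1/p = 1/0.004317″ = 231.64 pc.
μ = 3.19 mas/yr = 0.00319 ″/yr.
v_t = 4.74 × μ × d = 4.74 × 0.00319 × 231.64 = 3.5025 km/s.

3.50 km/s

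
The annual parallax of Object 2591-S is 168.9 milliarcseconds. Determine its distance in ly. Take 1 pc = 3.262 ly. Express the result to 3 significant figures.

19.3 ly

p = 168.9 milliarcseconds = 0.1689 arcsec.
d = 1/p = 1/0.1689 = 5.9207 pc.
In light-years: 5.9207 × 3.262 = 19.313 ly.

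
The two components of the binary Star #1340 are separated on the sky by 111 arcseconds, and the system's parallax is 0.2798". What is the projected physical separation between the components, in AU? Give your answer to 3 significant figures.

397 AU

d = 1/p = 1/0.2798″ = 3.574 pc.
At distance d (pc), an angle of θ arcsec spans θ·d AU: s = 111 × 3.574 = 396.71 AU.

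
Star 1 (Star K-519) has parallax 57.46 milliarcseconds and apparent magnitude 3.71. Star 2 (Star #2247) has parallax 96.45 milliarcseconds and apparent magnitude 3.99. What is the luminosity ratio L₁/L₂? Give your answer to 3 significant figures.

d₁ = 1/p₁ = 1/0.05746″ = 17.403 pc; d₂ = 1/p₂ = 1/0.09645″ = 10.368 pc.
M₁ = m₁ − 5 log₁₀ d₁ + 5 = 3.71 − 6.2031 + 5 = 2.5069.
M₂ = 3.99 − 5.0785 + 5 = 3.9115.
L₁/L₂ = 10^(0.4(M₂ − M₁)) = 10^(0.4 × 1.4046) = 10^0.56184 = 3.6462.

L₁/L₂ = 3.65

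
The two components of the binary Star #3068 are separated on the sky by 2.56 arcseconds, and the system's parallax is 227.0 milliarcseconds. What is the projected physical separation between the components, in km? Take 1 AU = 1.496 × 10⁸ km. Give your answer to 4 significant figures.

1.687 × 10^9 km

d = 1/p = 1/0.2270″ = 4.4053 pc.
At distance d (pc), an angle of θ arcsec spans θ·d AU: s = 2.56 × 4.4053 = 11.278 AU.
= 11.278 × 1.496 × 10⁸ km = 1.6872 × 10^9 km.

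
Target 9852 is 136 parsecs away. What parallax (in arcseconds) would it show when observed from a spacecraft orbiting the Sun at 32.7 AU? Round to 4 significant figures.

0.2404 arcsec

p (arcsec) = B (AU) / d (pc).
p = 32.7 / 136 = 0.24044 arcsec.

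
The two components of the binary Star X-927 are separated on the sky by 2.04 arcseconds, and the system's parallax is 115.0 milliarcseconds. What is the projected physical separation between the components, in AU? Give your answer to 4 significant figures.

d = 1/p = 1/0.1150″ = 8.6957 pc.
At distance d (pc), an angle of θ arcsec spans θ·d AU: s = 2.04 × 8.6957 = 17.739 AU.

17.74 AU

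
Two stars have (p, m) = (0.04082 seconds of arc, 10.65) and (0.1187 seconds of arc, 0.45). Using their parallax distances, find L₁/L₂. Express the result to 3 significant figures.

d₁ = 1/p₁ = 1/0.04082″ = 24.498 pc; d₂ = 1/p₂ = 1/0.1187″ = 8.4246 pc.
M₁ = m₁ − 5 log₁₀ d₁ + 5 = 10.65 − 6.9457 + 5 = 8.7043.
M₂ = 0.45 − 4.6277 + 5 = 0.8223.
L₁/L₂ = 10^(0.4(M₂ − M₁)) = 10^(0.4 × (-7.8820)) = 10^(-3.15280) = 0.0007034.

L₁/L₂ = 0.000703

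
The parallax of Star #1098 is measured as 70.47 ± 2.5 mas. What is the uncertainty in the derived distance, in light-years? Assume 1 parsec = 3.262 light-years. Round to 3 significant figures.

1.64 ly

d = 1/p, so σ_d = σ_p / p².
σ_d = 0.00250 / (0.07047)² = 0.00250 / 0.004966 = 0.50342 pc = 0.50342 × 3.262 ly = 1.6422 ly.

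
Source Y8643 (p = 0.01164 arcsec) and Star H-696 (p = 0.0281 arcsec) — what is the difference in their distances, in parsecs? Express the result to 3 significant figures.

50.3 pc

d_A = 1/0.01164″ = 85.911 pc; d_B = 1/0.02810″ = 35.587 pc.
|d_B − d_A| = |35.587 − 85.911| = 50.324 pc.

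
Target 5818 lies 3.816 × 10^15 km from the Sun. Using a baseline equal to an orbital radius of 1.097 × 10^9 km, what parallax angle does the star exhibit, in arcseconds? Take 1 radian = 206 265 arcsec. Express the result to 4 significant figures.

θ ≈ B/d = (1.097 × 10^9) / (3.816 × 10^15) = 2.8747 × 10^-7 rad.
In arcseconds: 2.8747 × 10^-7 × 206265 = 0.059295″.

0.05930 arcsec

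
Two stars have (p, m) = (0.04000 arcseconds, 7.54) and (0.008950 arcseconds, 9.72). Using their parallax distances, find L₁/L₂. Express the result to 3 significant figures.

L₁/L₂ = 0.373

d₁ = 1/p₁ = 1/0.04000″ = 25 pc; d₂ = 1/p₂ = 1/0.008950″ = 111.73 pc.
M₁ = m₁ − 5 log₁₀ d₁ + 5 = 7.54 − 6.9897 + 5 = 5.5503.
M₂ = 9.72 − 10.2408 + 5 = 4.4792.
L₁/L₂ = 10^(0.4(M₂ − M₁)) = 10^(0.4 × (-1.0711)) = 10^(-0.42844) = 0.37287.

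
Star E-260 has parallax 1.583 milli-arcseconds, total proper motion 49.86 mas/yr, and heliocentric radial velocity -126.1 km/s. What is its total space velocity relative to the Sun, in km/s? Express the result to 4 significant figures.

d = 1/p = 1/0.001583″ = 631.71 pc.
μ = 49.86 mas/yr = 0.04986 ″/yr.
v_t = 4.740 μ d = 4.740 × 0.04986 × 631.71 = 149.3 km/s.
v = √(v_r² + v_t²) = √((-126.1)² + 149.3²) = √38191.7 = 195.43 km/s.

195.4 km/s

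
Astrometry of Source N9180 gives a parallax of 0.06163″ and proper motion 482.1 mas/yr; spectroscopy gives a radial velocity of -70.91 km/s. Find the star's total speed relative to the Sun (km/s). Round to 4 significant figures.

80.02 km/s

d = 1/p = 1/0.06163″ = 16.226 pc.
μ = 482.1 mas/yr = 0.4821 ″/yr.
v_t = 4.740 μ d = 4.740 × 0.4821 × 16.226 = 37.079 km/s.
v = √(v_r² + v_t²) = √((-70.91)² + 37.079²) = √6403.08 = 80.019 km/s.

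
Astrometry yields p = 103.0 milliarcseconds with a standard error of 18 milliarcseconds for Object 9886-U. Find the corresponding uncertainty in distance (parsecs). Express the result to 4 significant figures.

1.697 pc

d = 1/p, so σ_d = σ_p / p².
σ_d = 0.0180 / (0.1030)² = 0.0180 / 0.010609 = 1.6967 pc.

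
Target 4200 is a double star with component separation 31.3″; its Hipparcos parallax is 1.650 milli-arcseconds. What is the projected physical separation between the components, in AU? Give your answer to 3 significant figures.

19000 AU

d = 1/p = 1/0.001650″ = 606.06 pc.
At distance d (pc), an angle of θ arcsec spans θ·d AU: s = 31.3 × 606.06 = 18970 AU.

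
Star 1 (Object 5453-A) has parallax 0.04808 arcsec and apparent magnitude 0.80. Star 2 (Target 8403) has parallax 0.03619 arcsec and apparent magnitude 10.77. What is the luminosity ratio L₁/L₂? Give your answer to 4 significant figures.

d₁ = 1/p₁ = 1/0.04808″ = 20.799 pc; d₂ = 1/p₂ = 1/0.03619″ = 27.632 pc.
M₁ = m₁ − 5 log₁₀ d₁ + 5 = 0.80 − 6.5902 + 5 = -0.7902.
M₂ = 10.77 − 7.2071 + 5 = 8.5629.
L₁/L₂ = 10^(0.4(M₂ − M₁)) = 10^(0.4 × 9.3531) = 10^3.74124 = 5511.1.

L₁/L₂ = 5511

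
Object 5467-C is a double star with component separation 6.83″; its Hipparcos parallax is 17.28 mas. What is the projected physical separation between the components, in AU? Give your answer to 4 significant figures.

d = 1/p = 1/0.01728″ = 57.87 pc.
At distance d (pc), an angle of θ arcsec spans θ·d AU: s = 6.83 × 57.87 = 395.25 AU.

395.3 AU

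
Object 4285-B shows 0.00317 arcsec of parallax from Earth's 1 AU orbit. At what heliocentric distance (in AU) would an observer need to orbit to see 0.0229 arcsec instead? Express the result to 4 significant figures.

Parallax scales linearly with baseline: p ∝ B, so B = p_target / p_Earth × 1 AU.
B = 0.0229 / 0.00317 = 7.224 AU.

7.224 AU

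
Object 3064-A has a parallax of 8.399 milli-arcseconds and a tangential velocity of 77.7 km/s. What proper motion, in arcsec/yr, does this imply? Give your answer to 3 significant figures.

d = 1/p = 1/0.008399″ = 119.06 pc.
μ = v_t / (4.74 d) = 77.7 / (4.74 × 119.06) = 77.7 / 564.34 = 0.13768 ″/yr.

0.138 arcsec/yr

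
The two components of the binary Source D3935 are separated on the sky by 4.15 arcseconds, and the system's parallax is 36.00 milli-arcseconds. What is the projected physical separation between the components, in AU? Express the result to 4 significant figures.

d = 1/p = 1/0.03600″ = 27.778 pc.
At distance d (pc), an angle of θ arcsec spans θ·d AU: s = 4.15 × 27.778 = 115.28 AU.

115.3 AU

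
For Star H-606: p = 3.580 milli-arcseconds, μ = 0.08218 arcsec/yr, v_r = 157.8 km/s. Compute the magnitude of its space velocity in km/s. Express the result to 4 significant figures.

d = 1/p = 1/0.003580″ = 279.33 pc.
v_t = 4.740 μ d = 4.740 × 0.08218 × 279.33 = 108.81 km/s.
v = √(v_r² + v_t²) = √(157.8² + 108.81²) = √36740.5 = 191.68 km/s.

191.7 km/s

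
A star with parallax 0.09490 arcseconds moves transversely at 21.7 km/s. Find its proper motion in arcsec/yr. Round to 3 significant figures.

0.434 arcsec/yr

d = 1/p = 1/0.09490″ = 10.537 pc.
μ = v_t / (4.74 d) = 21.7 / (4.74 × 10.537) = 21.7 / 49.945 = 0.43448 ″/yr.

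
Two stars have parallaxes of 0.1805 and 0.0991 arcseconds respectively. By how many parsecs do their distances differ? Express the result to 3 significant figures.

4.55 pc

d_A = 1/0.1805″ = 5.5402 pc; d_B = 1/0.09910″ = 10.091 pc.
|d_B − d_A| = |10.091 − 5.5402| = 4.5508 pc.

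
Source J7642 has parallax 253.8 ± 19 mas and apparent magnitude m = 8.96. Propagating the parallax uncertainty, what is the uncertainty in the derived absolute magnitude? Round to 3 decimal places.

σ_M = 0.163 mag

M = m − 5 log₁₀ d + 5 = m + 5 log₁₀ p + 5, so ∂M/∂p = 5/(p ln 10).
σ_M = (5/ln 10) · (σ_p/p) = 2.1715 × 19/253.8 = 2.1715 × 0.074862 = 0.16256.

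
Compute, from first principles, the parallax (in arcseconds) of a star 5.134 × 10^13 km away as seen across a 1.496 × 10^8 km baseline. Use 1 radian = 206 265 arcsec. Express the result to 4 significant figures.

θ ≈ B/d = (1.496 × 10^8) / (5.134 × 10^13) = 2.9139 × 10^-6 rad.
In arcseconds: 2.9139 × 10^-6 × 206265 = 0.60104″.

0.6010 arcsec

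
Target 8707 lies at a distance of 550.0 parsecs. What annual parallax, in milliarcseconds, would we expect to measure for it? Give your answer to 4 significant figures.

1.818 mas

p = 1/d = 1/550 = 0.0018182 arcsec.
= 0.0018182 × 1000 = 1.8182 mas.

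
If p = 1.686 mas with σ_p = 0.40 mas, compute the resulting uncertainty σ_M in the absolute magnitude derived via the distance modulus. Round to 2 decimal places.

M = m − 5 log₁₀ d + 5 = m + 5 log₁₀ p + 5, so ∂M/∂p = 5/(p ln 10).
σ_M = (5/ln 10) · (σ_p/p) = 2.1715 × 0.40/1.686 = 2.1715 × 0.23725 = 0.51519.

σ_M = 0.52 mag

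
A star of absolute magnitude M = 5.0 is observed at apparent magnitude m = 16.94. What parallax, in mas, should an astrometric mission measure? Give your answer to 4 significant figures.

m − M = 16.94 − 5.0 = 11.94.
d = 10^((m−M)/5 + 1) = 10^3.388 = 2443.4 pc.
p = 1/d = 1/2443.4 = 0.00040927 arcsec = 0.40927 mas.

0.4093 mas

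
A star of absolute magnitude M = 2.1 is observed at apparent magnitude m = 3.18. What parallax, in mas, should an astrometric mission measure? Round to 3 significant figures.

60.8 mas

m − M = 3.18 − 2.1 = 1.08.
d = 10^((m−M)/5 + 1) = 10^1.216 = 16.444 pc.
p = 1/d = 1/16.444 = 0.060812 arcsec = 60.812 mas.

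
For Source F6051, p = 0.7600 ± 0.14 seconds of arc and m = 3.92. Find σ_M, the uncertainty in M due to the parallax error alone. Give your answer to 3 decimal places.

M = m − 5 log₁₀ d + 5 = m + 5 log₁₀ p + 5, so ∂M/∂p = 5/(p ln 10).
σ_M = (5/ln 10) · (σ_p/p) = 2.1715 × 0.14/0.7600 = 2.1715 × 0.18421 = 0.40001.

σ_M = 0.400 mag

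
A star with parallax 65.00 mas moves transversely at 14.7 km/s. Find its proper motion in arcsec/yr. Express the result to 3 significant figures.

d = 1/p = 1/0.06500″ = 15.385 pc.
μ = v_t / (4.74 d) = 14.7 / (4.74 × 15.385) = 14.7 / 72.925 = 0.20158 ″/yr.

0.202 arcsec/yr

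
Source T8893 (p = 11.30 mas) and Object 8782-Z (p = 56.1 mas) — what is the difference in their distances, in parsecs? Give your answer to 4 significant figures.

d_A = 1/0.01130″ = 88.496 pc; d_B = 1/0.05610″ = 17.825 pc.
|d_B − d_A| = |17.825 − 88.496| = 70.671 pc.

70.67 pc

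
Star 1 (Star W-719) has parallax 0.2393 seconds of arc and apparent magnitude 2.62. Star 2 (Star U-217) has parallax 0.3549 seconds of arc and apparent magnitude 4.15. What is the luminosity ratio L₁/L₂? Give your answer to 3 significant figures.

d₁ = 1/p₁ = 1/0.2393″ = 4.1789 pc; d₂ = 1/p₂ = 1/0.3549″ = 2.8177 pc.
M₁ = m₁ − 5 log₁₀ d₁ + 5 = 2.62 − 3.1053 + 5 = 4.5147.
M₂ = 4.15 − 2.2495 + 5 = 6.9005.
L₁/L₂ = 10^(0.4(M₂ − M₁)) = 10^(0.4 × 2.3858) = 10^0.95432 = 9.0016.

L₁/L₂ = 9.00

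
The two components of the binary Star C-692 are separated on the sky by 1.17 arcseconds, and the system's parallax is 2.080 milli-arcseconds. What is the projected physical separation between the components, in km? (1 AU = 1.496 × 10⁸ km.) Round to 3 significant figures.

d = 1/p = 1/0.002080″ = 480.77 pc.
At distance d (pc), an angle of θ arcsec spans θ·d AU: s = 1.17 × 480.77 = 562.5 AU.
= 562.5 × 1.496 × 10⁸ km = 8.4150 × 10^10 km.

8.42 × 10^10 km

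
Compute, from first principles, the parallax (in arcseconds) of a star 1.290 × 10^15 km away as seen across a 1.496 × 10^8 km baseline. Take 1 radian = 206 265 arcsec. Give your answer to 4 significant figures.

0.02392 arcsec

θ ≈ B/d = (1.496 × 10^8) / (1.290 × 10^15) = 1.1597 × 10^-7 rad.
In arcseconds: 1.1597 × 10^-7 × 206265 = 0.023921″.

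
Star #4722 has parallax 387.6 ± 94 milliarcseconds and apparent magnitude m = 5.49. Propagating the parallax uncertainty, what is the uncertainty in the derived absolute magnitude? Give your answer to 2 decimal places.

σ_M = 0.53 mag

M = m − 5 log₁₀ d + 5 = m + 5 log₁₀ p + 5, so ∂M/∂p = 5/(p ln 10).
σ_M = (5/ln 10) · (σ_p/p) = 2.1715 × 94/387.6 = 2.1715 × 0.24252 = 0.52663.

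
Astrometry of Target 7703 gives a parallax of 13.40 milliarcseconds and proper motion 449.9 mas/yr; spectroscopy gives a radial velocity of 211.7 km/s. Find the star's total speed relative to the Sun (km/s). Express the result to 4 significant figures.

d = 1/p = 1/0.01340″ = 74.627 pc.
μ = 449.9 mas/yr = 0.4499 ″/yr.
v_t = 4.740 μ d = 4.740 × 0.4499 × 74.627 = 159.14 km/s.
v = √(v_r² + v_t²) = √(211.7² + 159.14²) = √70142.4 = 264.84 km/s.

264.8 km/s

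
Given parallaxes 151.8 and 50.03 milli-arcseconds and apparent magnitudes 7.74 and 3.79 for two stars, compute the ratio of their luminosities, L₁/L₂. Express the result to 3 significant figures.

d₁ = 1/p₁ = 1/0.1518″ = 6.5876 pc; d₂ = 1/p₂ = 1/0.05003″ = 19.988 pc.
M₁ = m₁ − 5 log₁₀ d₁ + 5 = 7.74 − 4.0936 + 5 = 8.6464.
M₂ = 3.79 − 6.5038 + 5 = 2.2862.
L₁/L₂ = 10^(0.4(M₂ − M₁)) = 10^(0.4 × (-6.3602)) = 10^(-2.54408) = 0.0028571.

L₁/L₂ = 0.00286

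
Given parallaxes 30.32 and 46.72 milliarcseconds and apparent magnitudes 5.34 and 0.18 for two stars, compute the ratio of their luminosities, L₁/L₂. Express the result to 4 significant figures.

d₁ = 1/p₁ = 1/0.03032″ = 32.982 pc; d₂ = 1/p₂ = 1/0.04672″ = 21.404 pc.
M₁ = m₁ − 5 log₁₀ d₁ + 5 = 5.34 − 7.5914 + 5 = 2.7486.
M₂ = 0.18 − 6.6525 + 5 = -1.4725.
L₁/L₂ = 10^(0.4(M₂ − M₁)) = 10^(0.4 × (-4.2211)) = 10^(-1.68844) = 0.020491.

L₁/L₂ = 0.02049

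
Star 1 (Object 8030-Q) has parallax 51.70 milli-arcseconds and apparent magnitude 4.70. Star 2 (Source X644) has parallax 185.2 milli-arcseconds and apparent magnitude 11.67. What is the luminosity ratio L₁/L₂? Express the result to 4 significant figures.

L₁/L₂ = 7876

d₁ = 1/p₁ = 1/0.05170″ = 19.342 pc; d₂ = 1/p₂ = 1/0.1852″ = 5.3996 pc.
M₁ = m₁ − 5 log₁₀ d₁ + 5 = 4.70 − 6.4325 + 5 = 3.2675.
M₂ = 11.67 − 3.6618 + 5 = 13.0082.
L₁/L₂ = 10^(0.4(M₂ − M₁)) = 10^(0.4 × 9.7407) = 10^3.89628 = 7875.5.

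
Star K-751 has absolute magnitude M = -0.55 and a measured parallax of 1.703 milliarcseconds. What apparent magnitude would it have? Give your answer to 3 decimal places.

d = 1/p = 1/0.001703″ = 587.2 pc.
m − M = 5 log₁₀ d − 5 = 5 log₁₀(587.2) − 5 = 13.8439 − 5 = 8.8439.
m = M + (m − M) = -0.55 + 8.8439 = 8.294.

m = 8.294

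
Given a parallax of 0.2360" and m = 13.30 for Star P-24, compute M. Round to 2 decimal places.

M = 15.16

d = 1/p = 1/0.2360″ = 4.2373 pc.
m − M = 5 log₁₀(4.2373) − 5 = 3.1354 − 5 = -1.8646.
M = m − (m − M) = 13.30 − (-1.8646) = 15.16.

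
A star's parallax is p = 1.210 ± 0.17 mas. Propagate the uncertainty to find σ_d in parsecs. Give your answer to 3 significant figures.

116 pc

d = 1/p, so σ_d = σ_p / p².
σ_d = 0.000170 / (0.001210)² = 0.000170 / 0.0000014641 = 116.11 pc.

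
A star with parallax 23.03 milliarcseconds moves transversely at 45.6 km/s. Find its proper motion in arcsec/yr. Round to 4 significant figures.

d = 1/p = 1/0.02303″ = 43.422 pc.
μ = v_t / (4.74 d) = 45.6 / (4.74 × 43.422) = 45.6 / 205.82 = 0.22155 ″/yr.

0.2216 arcsec/yr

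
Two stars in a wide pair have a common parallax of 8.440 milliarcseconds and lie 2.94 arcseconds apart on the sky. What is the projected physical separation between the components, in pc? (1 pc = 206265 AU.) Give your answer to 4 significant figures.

d = 1/p = 1/0.008440″ = 118.48 pc.
At distance d (pc), an angle of θ arcsec spans θ·d AU: s = 2.94 × 118.48 = 348.33 AU.
= 348.33 / 206265 = 0.0016887 pc.

0.001689 pc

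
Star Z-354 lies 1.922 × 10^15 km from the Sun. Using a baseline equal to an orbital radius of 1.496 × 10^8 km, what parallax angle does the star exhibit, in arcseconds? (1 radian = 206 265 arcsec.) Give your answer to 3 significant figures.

0.0161 arcsec

θ ≈ B/d = (1.496 × 10^8) / (1.922 × 10^15) = 7.7836 × 10^-8 rad.
In arcseconds: 7.7836 × 10^-8 × 206265 = 0.016055″.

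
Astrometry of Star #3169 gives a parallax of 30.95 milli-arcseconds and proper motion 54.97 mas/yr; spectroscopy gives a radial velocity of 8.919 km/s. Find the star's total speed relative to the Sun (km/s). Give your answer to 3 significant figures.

12.3 km/s

d = 1/p = 1/0.03095″ = 32.31 pc.
μ = 54.97 mas/yr = 0.05497 ″/yr.
v_t = 4.740 μ d = 4.740 × 0.05497 × 32.31 = 8.4186 km/s.
v = √(v_r² + v_t²) = √(8.919² + 8.4186²) = √150.421 = 12.265 km/s.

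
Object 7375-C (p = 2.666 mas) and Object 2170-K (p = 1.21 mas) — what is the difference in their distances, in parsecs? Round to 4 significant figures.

d_A = 1/0.002666″ = 375.09 pc; d_B = 1/0.001210″ = 826.45 pc.
|d_B − d_A| = |826.45 − 375.09| = 451.36 pc.

451.4 pc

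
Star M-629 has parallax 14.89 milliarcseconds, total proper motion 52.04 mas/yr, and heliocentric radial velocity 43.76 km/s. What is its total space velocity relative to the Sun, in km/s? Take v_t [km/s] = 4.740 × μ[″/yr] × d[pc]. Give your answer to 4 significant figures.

d = 1/p = 1/0.01489″ = 67.159 pc.
μ = 52.04 mas/yr = 0.05204 ″/yr.
v_t = 4.740 μ d = 4.740 × 0.05204 × 67.159 = 16.566 km/s.
v = √(v_r² + v_t²) = √(43.76² + 16.566²) = √2189.37 = 46.791 km/s.

46.79 km/s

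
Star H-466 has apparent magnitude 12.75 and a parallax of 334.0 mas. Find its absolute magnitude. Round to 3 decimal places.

M = 15.369

d = 1/p = 1/0.3340″ = 2.994 pc.
m − M = 5 log₁₀(2.994) − 5 = 2.3813 − 5 = -2.6187.
M = m − (m − M) = 12.75 − (-2.6187) = 15.369.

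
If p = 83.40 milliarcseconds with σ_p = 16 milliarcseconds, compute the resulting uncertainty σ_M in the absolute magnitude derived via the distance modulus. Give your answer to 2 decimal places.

σ_M = 0.42 mag

M = m − 5 log₁₀ d + 5 = m + 5 log₁₀ p + 5, so ∂M/∂p = 5/(p ln 10).
σ_M = (5/ln 10) · (σ_p/p) = 2.1715 × 16/83.40 = 2.1715 × 0.19185 = 0.4166.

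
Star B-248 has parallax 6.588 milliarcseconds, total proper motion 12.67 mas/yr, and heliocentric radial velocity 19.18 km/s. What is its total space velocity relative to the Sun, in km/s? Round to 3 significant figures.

21.2 km/s

d = 1/p = 1/0.006588″ = 151.79 pc.
μ = 12.67 mas/yr = 0.01267 ″/yr.
v_t = 4.740 μ d = 4.740 × 0.01267 × 151.79 = 9.1159 km/s.
v = √(v_r² + v_t²) = √(19.18² + 9.1159²) = √450.972 = 21.236 km/s.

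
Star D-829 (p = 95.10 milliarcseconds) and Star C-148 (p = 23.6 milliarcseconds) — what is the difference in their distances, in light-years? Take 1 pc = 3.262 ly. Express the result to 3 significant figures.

104 ly

d_A = 1/0.09510″ = 10.515 pc; d_B = 1/0.02360″ = 42.373 pc.
|d_B − d_A| = |42.373 − 10.515| = 31.858 pc = 31.858 × 3.262 ly = 103.92 ly.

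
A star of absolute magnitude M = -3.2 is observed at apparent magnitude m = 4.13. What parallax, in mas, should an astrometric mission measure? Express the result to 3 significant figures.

m − M = 4.13 − (-3.2) = 7.33.
d = 10^((m−M)/5 + 1) = 10^2.466 = 292.42 pc.
p = 1/d = 1/292.42 = 0.0034197 arcsec = 3.4197 mas.

3.42 mas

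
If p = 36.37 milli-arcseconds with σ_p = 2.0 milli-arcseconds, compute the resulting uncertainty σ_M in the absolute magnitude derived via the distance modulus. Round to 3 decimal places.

M = m − 5 log₁₀ d + 5 = m + 5 log₁₀ p + 5, so ∂M/∂p = 5/(p ln 10).
σ_M = (5/ln 10) · (σ_p/p) = 2.1715 × 2.0/36.37 = 2.1715 × 0.05499 = 0.11941.

σ_M = 0.119 mag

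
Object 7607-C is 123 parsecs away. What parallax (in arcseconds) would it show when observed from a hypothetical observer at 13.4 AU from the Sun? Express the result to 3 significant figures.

0.109 arcsec

p (arcsec) = B (AU) / d (pc).
p = 13.4 / 123 = 0.10894 arcsec.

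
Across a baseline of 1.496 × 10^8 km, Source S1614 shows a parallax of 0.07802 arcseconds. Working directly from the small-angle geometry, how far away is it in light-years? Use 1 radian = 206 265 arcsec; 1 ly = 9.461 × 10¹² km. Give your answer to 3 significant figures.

41.8 ly

θ = 0.07802″ = 0.07802/206265 = 3.7825 × 10^-7 rad.
d = B/θ = (1.496 × 10^8) / (3.7825 × 10^-7) = 3.9551 × 10^14 km = (3.9551 × 10^14) / (9.461 × 10^12) ly = 41.804 ly.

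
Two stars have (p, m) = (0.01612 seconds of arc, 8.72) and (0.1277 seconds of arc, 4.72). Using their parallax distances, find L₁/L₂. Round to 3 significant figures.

L₁/L₂ = 1.58

d₁ = 1/p₁ = 1/0.01612″ = 62.035 pc; d₂ = 1/p₂ = 1/0.1277″ = 7.8309 pc.
M₁ = m₁ − 5 log₁₀ d₁ + 5 = 8.72 − 8.9632 + 5 = 4.7568.
M₂ = 4.72 − 4.4691 + 5 = 5.2509.
L₁/L₂ = 10^(0.4(M₂ − M₁)) = 10^(0.4 × 0.4941) = 10^0.19764 = 1.5763.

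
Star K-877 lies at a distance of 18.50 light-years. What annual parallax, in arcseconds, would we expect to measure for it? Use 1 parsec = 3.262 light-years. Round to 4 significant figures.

d = 18.50 ly ÷ 3.262 = 5.6714 pc.
p = 1/d = 1/5.6714 = 0.17632 arcsec.

0.1763 arcsec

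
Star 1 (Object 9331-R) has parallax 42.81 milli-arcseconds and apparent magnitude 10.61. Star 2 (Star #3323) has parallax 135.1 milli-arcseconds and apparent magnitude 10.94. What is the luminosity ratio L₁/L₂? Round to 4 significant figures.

d₁ = 1/p₁ = 1/0.04281″ = 23.359 pc; d₂ = 1/p₂ = 1/0.1351″ = 7.4019 pc.
M₁ = m₁ − 5 log₁₀ d₁ + 5 = 10.61 − 6.8423 + 5 = 8.7677.
M₂ = 10.94 − 4.3467 + 5 = 11.5933.
L₁/L₂ = 10^(0.4(M₂ − M₁)) = 10^(0.4 × 2.8256) = 10^1.13024 = 13.497.

L₁/L₂ = 13.50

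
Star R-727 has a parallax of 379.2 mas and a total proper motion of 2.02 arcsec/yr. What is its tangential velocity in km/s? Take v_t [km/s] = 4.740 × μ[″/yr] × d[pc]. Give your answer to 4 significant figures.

d = 1/p = 1/0.3792″ = 2.6371 pc.
v_t = 4.74 × μ × d = 4.74 × 2.02 × 2.6371 = 25.25 km/s.

25.25 km/s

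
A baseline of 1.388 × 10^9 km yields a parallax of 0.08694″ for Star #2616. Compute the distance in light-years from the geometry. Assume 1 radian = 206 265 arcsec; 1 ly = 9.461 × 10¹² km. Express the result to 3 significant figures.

θ = 0.08694″ = 0.08694/206265 = 4.2150 × 10^-7 rad.
d = B/θ = (1.388 × 10^9) / (4.2150 × 10^-7) = 3.2930 × 10^15 km = (3.2930 × 10^15) / (9.461 × 10^12) ly = 348.06 ly.

348 ly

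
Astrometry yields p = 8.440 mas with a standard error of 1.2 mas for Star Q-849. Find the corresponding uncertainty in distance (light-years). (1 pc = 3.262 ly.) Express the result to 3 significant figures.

d = 1/p, so σ_d = σ_p / p².
σ_d = 0.00120 / (0.008440)² = 0.00120 / 0.000071234 = 16.846 pc = 16.846 × 3.262 ly = 54.952 ly.

55.0 ly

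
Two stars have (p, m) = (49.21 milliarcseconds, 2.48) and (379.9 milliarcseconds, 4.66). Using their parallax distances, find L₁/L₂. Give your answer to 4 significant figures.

d₁ = 1/p₁ = 1/0.04921″ = 20.321 pc; d₂ = 1/p₂ = 1/0.3799″ = 2.6323 pc.
M₁ = m₁ − 5 log₁₀ d₁ + 5 = 2.48 − 6.5397 + 5 = 0.9403.
M₂ = 4.66 − 2.1017 + 5 = 7.5583.
L₁/L₂ = 10^(0.4(M₂ − M₁)) = 10^(0.4 × 6.6180) = 10^2.64720 = 443.81.

L₁/L₂ = 443.8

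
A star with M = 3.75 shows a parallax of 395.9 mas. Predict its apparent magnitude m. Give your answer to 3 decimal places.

m = 0.762

d = 1/p = 1/0.3959″ = 2.5259 pc.
m − M = 5 log₁₀ d − 5 = 5 log₁₀(2.5259) − 5 = 2.0121 − 5 = -2.9879.
m = M + (m − M) = 3.75 + (-2.9879) = 0.762.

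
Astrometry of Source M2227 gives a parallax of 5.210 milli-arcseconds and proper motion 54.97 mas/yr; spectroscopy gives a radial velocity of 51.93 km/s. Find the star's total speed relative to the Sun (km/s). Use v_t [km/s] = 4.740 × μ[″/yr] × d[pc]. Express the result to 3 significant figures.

d = 1/p = 1/0.005210″ = 191.94 pc.
μ = 54.97 mas/yr = 0.05497 ″/yr.
v_t = 4.740 μ d = 4.740 × 0.05497 × 191.94 = 50.011 km/s.
v = √(v_r² + v_t²) = √(51.93² + 50.011²) = √5197.83 = 72.096 km/s.

72.1 km/s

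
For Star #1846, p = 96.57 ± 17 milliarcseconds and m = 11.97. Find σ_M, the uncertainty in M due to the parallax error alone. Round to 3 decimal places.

σ_M = 0.382 mag

M = m − 5 log₁₀ d + 5 = m + 5 log₁₀ p + 5, so ∂M/∂p = 5/(p ln 10).
σ_M = (5/ln 10) · (σ_p/p) = 2.1715 × 17/96.57 = 2.1715 × 0.17604 = 0.38227.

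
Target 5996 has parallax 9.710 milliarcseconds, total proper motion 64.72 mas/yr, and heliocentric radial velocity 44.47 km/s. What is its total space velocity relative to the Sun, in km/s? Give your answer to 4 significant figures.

d = 1/p = 1/0.009710″ = 102.99 pc.
μ = 64.72 mas/yr = 0.06472 ″/yr.
v_t = 4.740 μ d = 4.740 × 0.06472 × 102.99 = 31.595 km/s.
v = √(v_r² + v_t²) = √(44.47² + 31.595²) = √2975.82 = 54.551 km/s.

54.55 km/s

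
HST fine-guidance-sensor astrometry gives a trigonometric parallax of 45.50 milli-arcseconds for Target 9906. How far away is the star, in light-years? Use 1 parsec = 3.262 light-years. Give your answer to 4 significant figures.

71.69 light years

p = 45.50 milli-arcseconds = 0.04550 arcsec.
d = 1/p = 1/0.04550 = 21.978 pc.
In light-years: 21.978 × 3.262 = 71.692 ly.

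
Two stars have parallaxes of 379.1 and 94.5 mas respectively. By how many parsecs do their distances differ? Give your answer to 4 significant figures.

d_A = 1/0.3791″ = 2.6378 pc; d_B = 1/0.09450″ = 10.582 pc.
|d_B − d_A| = |10.582 − 2.6378| = 7.9442 pc.

7.944 pc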